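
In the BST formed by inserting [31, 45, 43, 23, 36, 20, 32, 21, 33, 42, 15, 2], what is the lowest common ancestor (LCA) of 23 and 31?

Tree insertion order: [31, 45, 43, 23, 36, 20, 32, 21, 33, 42, 15, 2]
Tree (level-order array): [31, 23, 45, 20, None, 43, None, 15, 21, 36, None, 2, None, None, None, 32, 42, None, None, None, 33]
In a BST, the LCA of p=23, q=31 is the first node v on the
root-to-leaf path with p <= v <= q (go left if both < v, right if both > v).
Walk from root:
  at 31: 23 <= 31 <= 31, this is the LCA
LCA = 31


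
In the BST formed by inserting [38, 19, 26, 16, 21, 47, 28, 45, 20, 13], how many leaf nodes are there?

Tree built from: [38, 19, 26, 16, 21, 47, 28, 45, 20, 13]
Tree (level-order array): [38, 19, 47, 16, 26, 45, None, 13, None, 21, 28, None, None, None, None, 20]
Rule: A leaf has 0 children.
Per-node child counts:
  node 38: 2 child(ren)
  node 19: 2 child(ren)
  node 16: 1 child(ren)
  node 13: 0 child(ren)
  node 26: 2 child(ren)
  node 21: 1 child(ren)
  node 20: 0 child(ren)
  node 28: 0 child(ren)
  node 47: 1 child(ren)
  node 45: 0 child(ren)
Matching nodes: [13, 20, 28, 45]
Count of leaf nodes: 4


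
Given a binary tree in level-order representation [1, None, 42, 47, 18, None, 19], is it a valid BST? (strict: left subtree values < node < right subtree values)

Level-order array: [1, None, 42, 47, 18, None, 19]
Validate using subtree bounds (lo, hi): at each node, require lo < value < hi,
then recurse left with hi=value and right with lo=value.
Preorder trace (stopping at first violation):
  at node 1 with bounds (-inf, +inf): OK
  at node 42 with bounds (1, +inf): OK
  at node 47 with bounds (1, 42): VIOLATION
Node 47 violates its bound: not (1 < 47 < 42).
Result: Not a valid BST


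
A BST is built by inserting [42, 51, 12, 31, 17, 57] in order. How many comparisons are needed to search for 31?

Search path for 31: 42 -> 12 -> 31
Found: True
Comparisons: 3


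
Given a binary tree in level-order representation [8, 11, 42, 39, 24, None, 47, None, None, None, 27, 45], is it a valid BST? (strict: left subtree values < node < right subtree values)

Level-order array: [8, 11, 42, 39, 24, None, 47, None, None, None, 27, 45]
Validate using subtree bounds (lo, hi): at each node, require lo < value < hi,
then recurse left with hi=value and right with lo=value.
Preorder trace (stopping at first violation):
  at node 8 with bounds (-inf, +inf): OK
  at node 11 with bounds (-inf, 8): VIOLATION
Node 11 violates its bound: not (-inf < 11 < 8).
Result: Not a valid BST


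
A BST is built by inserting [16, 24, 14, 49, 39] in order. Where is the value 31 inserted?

Starting tree (level order): [16, 14, 24, None, None, None, 49, 39]
Insertion path: 16 -> 24 -> 49 -> 39
Result: insert 31 as left child of 39
Final tree (level order): [16, 14, 24, None, None, None, 49, 39, None, 31]


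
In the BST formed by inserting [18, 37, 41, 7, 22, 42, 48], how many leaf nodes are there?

Tree built from: [18, 37, 41, 7, 22, 42, 48]
Tree (level-order array): [18, 7, 37, None, None, 22, 41, None, None, None, 42, None, 48]
Rule: A leaf has 0 children.
Per-node child counts:
  node 18: 2 child(ren)
  node 7: 0 child(ren)
  node 37: 2 child(ren)
  node 22: 0 child(ren)
  node 41: 1 child(ren)
  node 42: 1 child(ren)
  node 48: 0 child(ren)
Matching nodes: [7, 22, 48]
Count of leaf nodes: 3


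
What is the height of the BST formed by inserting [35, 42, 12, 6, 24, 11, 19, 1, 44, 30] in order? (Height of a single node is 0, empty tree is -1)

Insertion order: [35, 42, 12, 6, 24, 11, 19, 1, 44, 30]
Tree (level-order array): [35, 12, 42, 6, 24, None, 44, 1, 11, 19, 30]
Compute height bottom-up (empty subtree = -1):
  height(1) = 1 + max(-1, -1) = 0
  height(11) = 1 + max(-1, -1) = 0
  height(6) = 1 + max(0, 0) = 1
  height(19) = 1 + max(-1, -1) = 0
  height(30) = 1 + max(-1, -1) = 0
  height(24) = 1 + max(0, 0) = 1
  height(12) = 1 + max(1, 1) = 2
  height(44) = 1 + max(-1, -1) = 0
  height(42) = 1 + max(-1, 0) = 1
  height(35) = 1 + max(2, 1) = 3
Height = 3


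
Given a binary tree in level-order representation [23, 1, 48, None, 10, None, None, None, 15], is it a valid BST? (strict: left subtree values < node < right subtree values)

Level-order array: [23, 1, 48, None, 10, None, None, None, 15]
Validate using subtree bounds (lo, hi): at each node, require lo < value < hi,
then recurse left with hi=value and right with lo=value.
Preorder trace (stopping at first violation):
  at node 23 with bounds (-inf, +inf): OK
  at node 1 with bounds (-inf, 23): OK
  at node 10 with bounds (1, 23): OK
  at node 15 with bounds (10, 23): OK
  at node 48 with bounds (23, +inf): OK
No violation found at any node.
Result: Valid BST


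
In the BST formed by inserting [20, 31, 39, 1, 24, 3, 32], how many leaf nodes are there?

Tree built from: [20, 31, 39, 1, 24, 3, 32]
Tree (level-order array): [20, 1, 31, None, 3, 24, 39, None, None, None, None, 32]
Rule: A leaf has 0 children.
Per-node child counts:
  node 20: 2 child(ren)
  node 1: 1 child(ren)
  node 3: 0 child(ren)
  node 31: 2 child(ren)
  node 24: 0 child(ren)
  node 39: 1 child(ren)
  node 32: 0 child(ren)
Matching nodes: [3, 24, 32]
Count of leaf nodes: 3


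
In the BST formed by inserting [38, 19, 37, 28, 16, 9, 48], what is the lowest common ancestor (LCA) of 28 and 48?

Tree insertion order: [38, 19, 37, 28, 16, 9, 48]
Tree (level-order array): [38, 19, 48, 16, 37, None, None, 9, None, 28]
In a BST, the LCA of p=28, q=48 is the first node v on the
root-to-leaf path with p <= v <= q (go left if both < v, right if both > v).
Walk from root:
  at 38: 28 <= 38 <= 48, this is the LCA
LCA = 38


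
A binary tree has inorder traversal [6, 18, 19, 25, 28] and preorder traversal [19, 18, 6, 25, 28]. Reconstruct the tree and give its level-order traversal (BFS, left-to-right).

Inorder:  [6, 18, 19, 25, 28]
Preorder: [19, 18, 6, 25, 28]
Algorithm: preorder visits root first, so consume preorder in order;
for each root, split the current inorder slice at that value into
left-subtree inorder and right-subtree inorder, then recurse.
Recursive splits:
  root=19; inorder splits into left=[6, 18], right=[25, 28]
  root=18; inorder splits into left=[6], right=[]
  root=6; inorder splits into left=[], right=[]
  root=25; inorder splits into left=[], right=[28]
  root=28; inorder splits into left=[], right=[]
Reconstructed level-order: [19, 18, 25, 6, 28]


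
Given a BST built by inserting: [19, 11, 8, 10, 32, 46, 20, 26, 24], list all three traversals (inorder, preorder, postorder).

Tree insertion order: [19, 11, 8, 10, 32, 46, 20, 26, 24]
Tree (level-order array): [19, 11, 32, 8, None, 20, 46, None, 10, None, 26, None, None, None, None, 24]
Inorder (L, root, R): [8, 10, 11, 19, 20, 24, 26, 32, 46]
Preorder (root, L, R): [19, 11, 8, 10, 32, 20, 26, 24, 46]
Postorder (L, R, root): [10, 8, 11, 24, 26, 20, 46, 32, 19]


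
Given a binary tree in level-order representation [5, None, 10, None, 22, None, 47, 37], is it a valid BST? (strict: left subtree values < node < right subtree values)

Level-order array: [5, None, 10, None, 22, None, 47, 37]
Validate using subtree bounds (lo, hi): at each node, require lo < value < hi,
then recurse left with hi=value and right with lo=value.
Preorder trace (stopping at first violation):
  at node 5 with bounds (-inf, +inf): OK
  at node 10 with bounds (5, +inf): OK
  at node 22 with bounds (10, +inf): OK
  at node 47 with bounds (22, +inf): OK
  at node 37 with bounds (22, 47): OK
No violation found at any node.
Result: Valid BST


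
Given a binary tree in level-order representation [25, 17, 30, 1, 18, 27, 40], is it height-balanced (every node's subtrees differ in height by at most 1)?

Tree (level-order array): [25, 17, 30, 1, 18, 27, 40]
Definition: a tree is height-balanced if, at every node, |h(left) - h(right)| <= 1 (empty subtree has height -1).
Bottom-up per-node check:
  node 1: h_left=-1, h_right=-1, diff=0 [OK], height=0
  node 18: h_left=-1, h_right=-1, diff=0 [OK], height=0
  node 17: h_left=0, h_right=0, diff=0 [OK], height=1
  node 27: h_left=-1, h_right=-1, diff=0 [OK], height=0
  node 40: h_left=-1, h_right=-1, diff=0 [OK], height=0
  node 30: h_left=0, h_right=0, diff=0 [OK], height=1
  node 25: h_left=1, h_right=1, diff=0 [OK], height=2
All nodes satisfy the balance condition.
Result: Balanced


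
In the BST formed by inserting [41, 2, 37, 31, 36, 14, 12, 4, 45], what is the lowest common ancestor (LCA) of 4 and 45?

Tree insertion order: [41, 2, 37, 31, 36, 14, 12, 4, 45]
Tree (level-order array): [41, 2, 45, None, 37, None, None, 31, None, 14, 36, 12, None, None, None, 4]
In a BST, the LCA of p=4, q=45 is the first node v on the
root-to-leaf path with p <= v <= q (go left if both < v, right if both > v).
Walk from root:
  at 41: 4 <= 41 <= 45, this is the LCA
LCA = 41


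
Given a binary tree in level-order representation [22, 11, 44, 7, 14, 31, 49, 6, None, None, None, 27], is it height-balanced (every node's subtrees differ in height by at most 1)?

Tree (level-order array): [22, 11, 44, 7, 14, 31, 49, 6, None, None, None, 27]
Definition: a tree is height-balanced if, at every node, |h(left) - h(right)| <= 1 (empty subtree has height -1).
Bottom-up per-node check:
  node 6: h_left=-1, h_right=-1, diff=0 [OK], height=0
  node 7: h_left=0, h_right=-1, diff=1 [OK], height=1
  node 14: h_left=-1, h_right=-1, diff=0 [OK], height=0
  node 11: h_left=1, h_right=0, diff=1 [OK], height=2
  node 27: h_left=-1, h_right=-1, diff=0 [OK], height=0
  node 31: h_left=0, h_right=-1, diff=1 [OK], height=1
  node 49: h_left=-1, h_right=-1, diff=0 [OK], height=0
  node 44: h_left=1, h_right=0, diff=1 [OK], height=2
  node 22: h_left=2, h_right=2, diff=0 [OK], height=3
All nodes satisfy the balance condition.
Result: Balanced


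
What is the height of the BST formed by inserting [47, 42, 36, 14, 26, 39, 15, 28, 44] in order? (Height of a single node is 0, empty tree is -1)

Insertion order: [47, 42, 36, 14, 26, 39, 15, 28, 44]
Tree (level-order array): [47, 42, None, 36, 44, 14, 39, None, None, None, 26, None, None, 15, 28]
Compute height bottom-up (empty subtree = -1):
  height(15) = 1 + max(-1, -1) = 0
  height(28) = 1 + max(-1, -1) = 0
  height(26) = 1 + max(0, 0) = 1
  height(14) = 1 + max(-1, 1) = 2
  height(39) = 1 + max(-1, -1) = 0
  height(36) = 1 + max(2, 0) = 3
  height(44) = 1 + max(-1, -1) = 0
  height(42) = 1 + max(3, 0) = 4
  height(47) = 1 + max(4, -1) = 5
Height = 5


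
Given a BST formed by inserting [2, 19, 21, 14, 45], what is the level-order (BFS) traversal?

Tree insertion order: [2, 19, 21, 14, 45]
Tree (level-order array): [2, None, 19, 14, 21, None, None, None, 45]
BFS from the root, enqueuing left then right child of each popped node:
  queue [2] -> pop 2, enqueue [19], visited so far: [2]
  queue [19] -> pop 19, enqueue [14, 21], visited so far: [2, 19]
  queue [14, 21] -> pop 14, enqueue [none], visited so far: [2, 19, 14]
  queue [21] -> pop 21, enqueue [45], visited so far: [2, 19, 14, 21]
  queue [45] -> pop 45, enqueue [none], visited so far: [2, 19, 14, 21, 45]
Result: [2, 19, 14, 21, 45]


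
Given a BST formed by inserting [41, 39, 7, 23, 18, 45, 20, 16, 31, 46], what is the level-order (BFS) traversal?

Tree insertion order: [41, 39, 7, 23, 18, 45, 20, 16, 31, 46]
Tree (level-order array): [41, 39, 45, 7, None, None, 46, None, 23, None, None, 18, 31, 16, 20]
BFS from the root, enqueuing left then right child of each popped node:
  queue [41] -> pop 41, enqueue [39, 45], visited so far: [41]
  queue [39, 45] -> pop 39, enqueue [7], visited so far: [41, 39]
  queue [45, 7] -> pop 45, enqueue [46], visited so far: [41, 39, 45]
  queue [7, 46] -> pop 7, enqueue [23], visited so far: [41, 39, 45, 7]
  queue [46, 23] -> pop 46, enqueue [none], visited so far: [41, 39, 45, 7, 46]
  queue [23] -> pop 23, enqueue [18, 31], visited so far: [41, 39, 45, 7, 46, 23]
  queue [18, 31] -> pop 18, enqueue [16, 20], visited so far: [41, 39, 45, 7, 46, 23, 18]
  queue [31, 16, 20] -> pop 31, enqueue [none], visited so far: [41, 39, 45, 7, 46, 23, 18, 31]
  queue [16, 20] -> pop 16, enqueue [none], visited so far: [41, 39, 45, 7, 46, 23, 18, 31, 16]
  queue [20] -> pop 20, enqueue [none], visited so far: [41, 39, 45, 7, 46, 23, 18, 31, 16, 20]
Result: [41, 39, 45, 7, 46, 23, 18, 31, 16, 20]


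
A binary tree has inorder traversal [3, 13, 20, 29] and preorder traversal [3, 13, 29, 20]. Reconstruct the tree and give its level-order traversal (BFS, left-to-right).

Inorder:  [3, 13, 20, 29]
Preorder: [3, 13, 29, 20]
Algorithm: preorder visits root first, so consume preorder in order;
for each root, split the current inorder slice at that value into
left-subtree inorder and right-subtree inorder, then recurse.
Recursive splits:
  root=3; inorder splits into left=[], right=[13, 20, 29]
  root=13; inorder splits into left=[], right=[20, 29]
  root=29; inorder splits into left=[20], right=[]
  root=20; inorder splits into left=[], right=[]
Reconstructed level-order: [3, 13, 29, 20]


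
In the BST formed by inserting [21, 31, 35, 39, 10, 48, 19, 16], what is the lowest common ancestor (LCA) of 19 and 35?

Tree insertion order: [21, 31, 35, 39, 10, 48, 19, 16]
Tree (level-order array): [21, 10, 31, None, 19, None, 35, 16, None, None, 39, None, None, None, 48]
In a BST, the LCA of p=19, q=35 is the first node v on the
root-to-leaf path with p <= v <= q (go left if both < v, right if both > v).
Walk from root:
  at 21: 19 <= 21 <= 35, this is the LCA
LCA = 21


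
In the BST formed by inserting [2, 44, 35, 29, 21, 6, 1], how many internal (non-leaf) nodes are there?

Tree built from: [2, 44, 35, 29, 21, 6, 1]
Tree (level-order array): [2, 1, 44, None, None, 35, None, 29, None, 21, None, 6]
Rule: An internal node has at least one child.
Per-node child counts:
  node 2: 2 child(ren)
  node 1: 0 child(ren)
  node 44: 1 child(ren)
  node 35: 1 child(ren)
  node 29: 1 child(ren)
  node 21: 1 child(ren)
  node 6: 0 child(ren)
Matching nodes: [2, 44, 35, 29, 21]
Count of internal (non-leaf) nodes: 5


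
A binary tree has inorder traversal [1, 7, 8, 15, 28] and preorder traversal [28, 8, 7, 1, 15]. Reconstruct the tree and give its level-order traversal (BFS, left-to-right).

Inorder:  [1, 7, 8, 15, 28]
Preorder: [28, 8, 7, 1, 15]
Algorithm: preorder visits root first, so consume preorder in order;
for each root, split the current inorder slice at that value into
left-subtree inorder and right-subtree inorder, then recurse.
Recursive splits:
  root=28; inorder splits into left=[1, 7, 8, 15], right=[]
  root=8; inorder splits into left=[1, 7], right=[15]
  root=7; inorder splits into left=[1], right=[]
  root=1; inorder splits into left=[], right=[]
  root=15; inorder splits into left=[], right=[]
Reconstructed level-order: [28, 8, 7, 15, 1]


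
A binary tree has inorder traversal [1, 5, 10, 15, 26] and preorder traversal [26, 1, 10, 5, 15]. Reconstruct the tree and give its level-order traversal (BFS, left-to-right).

Inorder:  [1, 5, 10, 15, 26]
Preorder: [26, 1, 10, 5, 15]
Algorithm: preorder visits root first, so consume preorder in order;
for each root, split the current inorder slice at that value into
left-subtree inorder and right-subtree inorder, then recurse.
Recursive splits:
  root=26; inorder splits into left=[1, 5, 10, 15], right=[]
  root=1; inorder splits into left=[], right=[5, 10, 15]
  root=10; inorder splits into left=[5], right=[15]
  root=5; inorder splits into left=[], right=[]
  root=15; inorder splits into left=[], right=[]
Reconstructed level-order: [26, 1, 10, 5, 15]


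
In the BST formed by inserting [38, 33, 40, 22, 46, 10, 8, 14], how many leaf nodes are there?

Tree built from: [38, 33, 40, 22, 46, 10, 8, 14]
Tree (level-order array): [38, 33, 40, 22, None, None, 46, 10, None, None, None, 8, 14]
Rule: A leaf has 0 children.
Per-node child counts:
  node 38: 2 child(ren)
  node 33: 1 child(ren)
  node 22: 1 child(ren)
  node 10: 2 child(ren)
  node 8: 0 child(ren)
  node 14: 0 child(ren)
  node 40: 1 child(ren)
  node 46: 0 child(ren)
Matching nodes: [8, 14, 46]
Count of leaf nodes: 3


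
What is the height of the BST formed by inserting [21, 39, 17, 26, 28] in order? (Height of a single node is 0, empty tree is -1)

Insertion order: [21, 39, 17, 26, 28]
Tree (level-order array): [21, 17, 39, None, None, 26, None, None, 28]
Compute height bottom-up (empty subtree = -1):
  height(17) = 1 + max(-1, -1) = 0
  height(28) = 1 + max(-1, -1) = 0
  height(26) = 1 + max(-1, 0) = 1
  height(39) = 1 + max(1, -1) = 2
  height(21) = 1 + max(0, 2) = 3
Height = 3


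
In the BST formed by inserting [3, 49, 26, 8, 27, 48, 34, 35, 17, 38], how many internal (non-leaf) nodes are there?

Tree built from: [3, 49, 26, 8, 27, 48, 34, 35, 17, 38]
Tree (level-order array): [3, None, 49, 26, None, 8, 27, None, 17, None, 48, None, None, 34, None, None, 35, None, 38]
Rule: An internal node has at least one child.
Per-node child counts:
  node 3: 1 child(ren)
  node 49: 1 child(ren)
  node 26: 2 child(ren)
  node 8: 1 child(ren)
  node 17: 0 child(ren)
  node 27: 1 child(ren)
  node 48: 1 child(ren)
  node 34: 1 child(ren)
  node 35: 1 child(ren)
  node 38: 0 child(ren)
Matching nodes: [3, 49, 26, 8, 27, 48, 34, 35]
Count of internal (non-leaf) nodes: 8


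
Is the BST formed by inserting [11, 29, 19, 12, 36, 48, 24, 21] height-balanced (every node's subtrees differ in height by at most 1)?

Tree (level-order array): [11, None, 29, 19, 36, 12, 24, None, 48, None, None, 21]
Definition: a tree is height-balanced if, at every node, |h(left) - h(right)| <= 1 (empty subtree has height -1).
Bottom-up per-node check:
  node 12: h_left=-1, h_right=-1, diff=0 [OK], height=0
  node 21: h_left=-1, h_right=-1, diff=0 [OK], height=0
  node 24: h_left=0, h_right=-1, diff=1 [OK], height=1
  node 19: h_left=0, h_right=1, diff=1 [OK], height=2
  node 48: h_left=-1, h_right=-1, diff=0 [OK], height=0
  node 36: h_left=-1, h_right=0, diff=1 [OK], height=1
  node 29: h_left=2, h_right=1, diff=1 [OK], height=3
  node 11: h_left=-1, h_right=3, diff=4 [FAIL (|-1-3|=4 > 1)], height=4
Node 11 violates the condition: |-1 - 3| = 4 > 1.
Result: Not balanced


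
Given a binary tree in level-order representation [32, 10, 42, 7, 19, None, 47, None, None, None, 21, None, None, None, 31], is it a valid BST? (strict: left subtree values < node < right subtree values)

Level-order array: [32, 10, 42, 7, 19, None, 47, None, None, None, 21, None, None, None, 31]
Validate using subtree bounds (lo, hi): at each node, require lo < value < hi,
then recurse left with hi=value and right with lo=value.
Preorder trace (stopping at first violation):
  at node 32 with bounds (-inf, +inf): OK
  at node 10 with bounds (-inf, 32): OK
  at node 7 with bounds (-inf, 10): OK
  at node 19 with bounds (10, 32): OK
  at node 21 with bounds (19, 32): OK
  at node 31 with bounds (21, 32): OK
  at node 42 with bounds (32, +inf): OK
  at node 47 with bounds (42, +inf): OK
No violation found at any node.
Result: Valid BST


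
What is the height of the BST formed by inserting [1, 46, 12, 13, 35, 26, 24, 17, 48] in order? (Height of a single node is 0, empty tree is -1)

Insertion order: [1, 46, 12, 13, 35, 26, 24, 17, 48]
Tree (level-order array): [1, None, 46, 12, 48, None, 13, None, None, None, 35, 26, None, 24, None, 17]
Compute height bottom-up (empty subtree = -1):
  height(17) = 1 + max(-1, -1) = 0
  height(24) = 1 + max(0, -1) = 1
  height(26) = 1 + max(1, -1) = 2
  height(35) = 1 + max(2, -1) = 3
  height(13) = 1 + max(-1, 3) = 4
  height(12) = 1 + max(-1, 4) = 5
  height(48) = 1 + max(-1, -1) = 0
  height(46) = 1 + max(5, 0) = 6
  height(1) = 1 + max(-1, 6) = 7
Height = 7


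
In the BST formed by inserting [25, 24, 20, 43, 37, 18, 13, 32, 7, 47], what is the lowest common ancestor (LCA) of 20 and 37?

Tree insertion order: [25, 24, 20, 43, 37, 18, 13, 32, 7, 47]
Tree (level-order array): [25, 24, 43, 20, None, 37, 47, 18, None, 32, None, None, None, 13, None, None, None, 7]
In a BST, the LCA of p=20, q=37 is the first node v on the
root-to-leaf path with p <= v <= q (go left if both < v, right if both > v).
Walk from root:
  at 25: 20 <= 25 <= 37, this is the LCA
LCA = 25


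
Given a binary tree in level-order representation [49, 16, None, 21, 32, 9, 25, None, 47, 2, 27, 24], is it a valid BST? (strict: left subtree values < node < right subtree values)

Level-order array: [49, 16, None, 21, 32, 9, 25, None, 47, 2, 27, 24]
Validate using subtree bounds (lo, hi): at each node, require lo < value < hi,
then recurse left with hi=value and right with lo=value.
Preorder trace (stopping at first violation):
  at node 49 with bounds (-inf, +inf): OK
  at node 16 with bounds (-inf, 49): OK
  at node 21 with bounds (-inf, 16): VIOLATION
Node 21 violates its bound: not (-inf < 21 < 16).
Result: Not a valid BST


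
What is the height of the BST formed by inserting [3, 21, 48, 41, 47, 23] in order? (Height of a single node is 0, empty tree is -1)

Insertion order: [3, 21, 48, 41, 47, 23]
Tree (level-order array): [3, None, 21, None, 48, 41, None, 23, 47]
Compute height bottom-up (empty subtree = -1):
  height(23) = 1 + max(-1, -1) = 0
  height(47) = 1 + max(-1, -1) = 0
  height(41) = 1 + max(0, 0) = 1
  height(48) = 1 + max(1, -1) = 2
  height(21) = 1 + max(-1, 2) = 3
  height(3) = 1 + max(-1, 3) = 4
Height = 4


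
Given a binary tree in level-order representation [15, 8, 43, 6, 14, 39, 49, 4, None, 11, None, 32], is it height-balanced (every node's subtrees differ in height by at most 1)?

Tree (level-order array): [15, 8, 43, 6, 14, 39, 49, 4, None, 11, None, 32]
Definition: a tree is height-balanced if, at every node, |h(left) - h(right)| <= 1 (empty subtree has height -1).
Bottom-up per-node check:
  node 4: h_left=-1, h_right=-1, diff=0 [OK], height=0
  node 6: h_left=0, h_right=-1, diff=1 [OK], height=1
  node 11: h_left=-1, h_right=-1, diff=0 [OK], height=0
  node 14: h_left=0, h_right=-1, diff=1 [OK], height=1
  node 8: h_left=1, h_right=1, diff=0 [OK], height=2
  node 32: h_left=-1, h_right=-1, diff=0 [OK], height=0
  node 39: h_left=0, h_right=-1, diff=1 [OK], height=1
  node 49: h_left=-1, h_right=-1, diff=0 [OK], height=0
  node 43: h_left=1, h_right=0, diff=1 [OK], height=2
  node 15: h_left=2, h_right=2, diff=0 [OK], height=3
All nodes satisfy the balance condition.
Result: Balanced


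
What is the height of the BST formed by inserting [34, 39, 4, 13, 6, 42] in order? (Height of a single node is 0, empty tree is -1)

Insertion order: [34, 39, 4, 13, 6, 42]
Tree (level-order array): [34, 4, 39, None, 13, None, 42, 6]
Compute height bottom-up (empty subtree = -1):
  height(6) = 1 + max(-1, -1) = 0
  height(13) = 1 + max(0, -1) = 1
  height(4) = 1 + max(-1, 1) = 2
  height(42) = 1 + max(-1, -1) = 0
  height(39) = 1 + max(-1, 0) = 1
  height(34) = 1 + max(2, 1) = 3
Height = 3


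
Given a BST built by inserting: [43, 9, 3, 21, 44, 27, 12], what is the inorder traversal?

Tree insertion order: [43, 9, 3, 21, 44, 27, 12]
Tree (level-order array): [43, 9, 44, 3, 21, None, None, None, None, 12, 27]
Inorder traversal: [3, 9, 12, 21, 27, 43, 44]


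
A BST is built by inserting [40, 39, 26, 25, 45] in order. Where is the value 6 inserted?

Starting tree (level order): [40, 39, 45, 26, None, None, None, 25]
Insertion path: 40 -> 39 -> 26 -> 25
Result: insert 6 as left child of 25
Final tree (level order): [40, 39, 45, 26, None, None, None, 25, None, 6]


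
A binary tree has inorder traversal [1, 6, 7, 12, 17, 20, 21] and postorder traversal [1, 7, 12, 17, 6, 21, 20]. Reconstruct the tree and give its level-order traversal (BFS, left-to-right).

Inorder:   [1, 6, 7, 12, 17, 20, 21]
Postorder: [1, 7, 12, 17, 6, 21, 20]
Algorithm: postorder visits root last, so walk postorder right-to-left;
each value is the root of the current inorder slice — split it at that
value, recurse on the right subtree first, then the left.
Recursive splits:
  root=20; inorder splits into left=[1, 6, 7, 12, 17], right=[21]
  root=21; inorder splits into left=[], right=[]
  root=6; inorder splits into left=[1], right=[7, 12, 17]
  root=17; inorder splits into left=[7, 12], right=[]
  root=12; inorder splits into left=[7], right=[]
  root=7; inorder splits into left=[], right=[]
  root=1; inorder splits into left=[], right=[]
Reconstructed level-order: [20, 6, 21, 1, 17, 12, 7]


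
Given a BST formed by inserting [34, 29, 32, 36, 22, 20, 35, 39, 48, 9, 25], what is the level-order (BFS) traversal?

Tree insertion order: [34, 29, 32, 36, 22, 20, 35, 39, 48, 9, 25]
Tree (level-order array): [34, 29, 36, 22, 32, 35, 39, 20, 25, None, None, None, None, None, 48, 9]
BFS from the root, enqueuing left then right child of each popped node:
  queue [34] -> pop 34, enqueue [29, 36], visited so far: [34]
  queue [29, 36] -> pop 29, enqueue [22, 32], visited so far: [34, 29]
  queue [36, 22, 32] -> pop 36, enqueue [35, 39], visited so far: [34, 29, 36]
  queue [22, 32, 35, 39] -> pop 22, enqueue [20, 25], visited so far: [34, 29, 36, 22]
  queue [32, 35, 39, 20, 25] -> pop 32, enqueue [none], visited so far: [34, 29, 36, 22, 32]
  queue [35, 39, 20, 25] -> pop 35, enqueue [none], visited so far: [34, 29, 36, 22, 32, 35]
  queue [39, 20, 25] -> pop 39, enqueue [48], visited so far: [34, 29, 36, 22, 32, 35, 39]
  queue [20, 25, 48] -> pop 20, enqueue [9], visited so far: [34, 29, 36, 22, 32, 35, 39, 20]
  queue [25, 48, 9] -> pop 25, enqueue [none], visited so far: [34, 29, 36, 22, 32, 35, 39, 20, 25]
  queue [48, 9] -> pop 48, enqueue [none], visited so far: [34, 29, 36, 22, 32, 35, 39, 20, 25, 48]
  queue [9] -> pop 9, enqueue [none], visited so far: [34, 29, 36, 22, 32, 35, 39, 20, 25, 48, 9]
Result: [34, 29, 36, 22, 32, 35, 39, 20, 25, 48, 9]


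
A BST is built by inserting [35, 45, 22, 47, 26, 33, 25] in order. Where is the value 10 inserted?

Starting tree (level order): [35, 22, 45, None, 26, None, 47, 25, 33]
Insertion path: 35 -> 22
Result: insert 10 as left child of 22
Final tree (level order): [35, 22, 45, 10, 26, None, 47, None, None, 25, 33]


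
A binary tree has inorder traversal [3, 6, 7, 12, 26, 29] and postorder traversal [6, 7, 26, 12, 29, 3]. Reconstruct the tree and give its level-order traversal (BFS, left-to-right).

Inorder:   [3, 6, 7, 12, 26, 29]
Postorder: [6, 7, 26, 12, 29, 3]
Algorithm: postorder visits root last, so walk postorder right-to-left;
each value is the root of the current inorder slice — split it at that
value, recurse on the right subtree first, then the left.
Recursive splits:
  root=3; inorder splits into left=[], right=[6, 7, 12, 26, 29]
  root=29; inorder splits into left=[6, 7, 12, 26], right=[]
  root=12; inorder splits into left=[6, 7], right=[26]
  root=26; inorder splits into left=[], right=[]
  root=7; inorder splits into left=[6], right=[]
  root=6; inorder splits into left=[], right=[]
Reconstructed level-order: [3, 29, 12, 7, 26, 6]


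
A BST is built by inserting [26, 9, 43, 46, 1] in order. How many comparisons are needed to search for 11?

Search path for 11: 26 -> 9
Found: False
Comparisons: 2


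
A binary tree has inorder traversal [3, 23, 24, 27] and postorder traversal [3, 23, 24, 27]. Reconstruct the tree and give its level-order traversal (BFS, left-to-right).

Inorder:   [3, 23, 24, 27]
Postorder: [3, 23, 24, 27]
Algorithm: postorder visits root last, so walk postorder right-to-left;
each value is the root of the current inorder slice — split it at that
value, recurse on the right subtree first, then the left.
Recursive splits:
  root=27; inorder splits into left=[3, 23, 24], right=[]
  root=24; inorder splits into left=[3, 23], right=[]
  root=23; inorder splits into left=[3], right=[]
  root=3; inorder splits into left=[], right=[]
Reconstructed level-order: [27, 24, 23, 3]


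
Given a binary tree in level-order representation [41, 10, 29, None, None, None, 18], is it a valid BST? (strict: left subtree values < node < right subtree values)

Level-order array: [41, 10, 29, None, None, None, 18]
Validate using subtree bounds (lo, hi): at each node, require lo < value < hi,
then recurse left with hi=value and right with lo=value.
Preorder trace (stopping at first violation):
  at node 41 with bounds (-inf, +inf): OK
  at node 10 with bounds (-inf, 41): OK
  at node 29 with bounds (41, +inf): VIOLATION
Node 29 violates its bound: not (41 < 29 < +inf).
Result: Not a valid BST


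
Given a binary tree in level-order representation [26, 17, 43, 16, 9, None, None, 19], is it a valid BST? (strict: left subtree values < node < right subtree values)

Level-order array: [26, 17, 43, 16, 9, None, None, 19]
Validate using subtree bounds (lo, hi): at each node, require lo < value < hi,
then recurse left with hi=value and right with lo=value.
Preorder trace (stopping at first violation):
  at node 26 with bounds (-inf, +inf): OK
  at node 17 with bounds (-inf, 26): OK
  at node 16 with bounds (-inf, 17): OK
  at node 19 with bounds (-inf, 16): VIOLATION
Node 19 violates its bound: not (-inf < 19 < 16).
Result: Not a valid BST


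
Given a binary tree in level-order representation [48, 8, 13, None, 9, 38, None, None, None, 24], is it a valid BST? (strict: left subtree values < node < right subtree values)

Level-order array: [48, 8, 13, None, 9, 38, None, None, None, 24]
Validate using subtree bounds (lo, hi): at each node, require lo < value < hi,
then recurse left with hi=value and right with lo=value.
Preorder trace (stopping at first violation):
  at node 48 with bounds (-inf, +inf): OK
  at node 8 with bounds (-inf, 48): OK
  at node 9 with bounds (8, 48): OK
  at node 13 with bounds (48, +inf): VIOLATION
Node 13 violates its bound: not (48 < 13 < +inf).
Result: Not a valid BST


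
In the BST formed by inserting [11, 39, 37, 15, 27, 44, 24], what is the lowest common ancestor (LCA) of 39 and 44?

Tree insertion order: [11, 39, 37, 15, 27, 44, 24]
Tree (level-order array): [11, None, 39, 37, 44, 15, None, None, None, None, 27, 24]
In a BST, the LCA of p=39, q=44 is the first node v on the
root-to-leaf path with p <= v <= q (go left if both < v, right if both > v).
Walk from root:
  at 11: both 39 and 44 > 11, go right
  at 39: 39 <= 39 <= 44, this is the LCA
LCA = 39


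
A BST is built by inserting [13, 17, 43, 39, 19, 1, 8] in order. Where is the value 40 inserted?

Starting tree (level order): [13, 1, 17, None, 8, None, 43, None, None, 39, None, 19]
Insertion path: 13 -> 17 -> 43 -> 39
Result: insert 40 as right child of 39
Final tree (level order): [13, 1, 17, None, 8, None, 43, None, None, 39, None, 19, 40]


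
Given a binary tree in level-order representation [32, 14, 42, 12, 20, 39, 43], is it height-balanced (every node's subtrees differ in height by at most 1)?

Tree (level-order array): [32, 14, 42, 12, 20, 39, 43]
Definition: a tree is height-balanced if, at every node, |h(left) - h(right)| <= 1 (empty subtree has height -1).
Bottom-up per-node check:
  node 12: h_left=-1, h_right=-1, diff=0 [OK], height=0
  node 20: h_left=-1, h_right=-1, diff=0 [OK], height=0
  node 14: h_left=0, h_right=0, diff=0 [OK], height=1
  node 39: h_left=-1, h_right=-1, diff=0 [OK], height=0
  node 43: h_left=-1, h_right=-1, diff=0 [OK], height=0
  node 42: h_left=0, h_right=0, diff=0 [OK], height=1
  node 32: h_left=1, h_right=1, diff=0 [OK], height=2
All nodes satisfy the balance condition.
Result: Balanced


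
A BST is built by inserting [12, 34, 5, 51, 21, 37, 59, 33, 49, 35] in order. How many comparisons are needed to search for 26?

Search path for 26: 12 -> 34 -> 21 -> 33
Found: False
Comparisons: 4


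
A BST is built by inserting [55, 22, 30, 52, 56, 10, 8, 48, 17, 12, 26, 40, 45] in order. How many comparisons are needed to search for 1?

Search path for 1: 55 -> 22 -> 10 -> 8
Found: False
Comparisons: 4


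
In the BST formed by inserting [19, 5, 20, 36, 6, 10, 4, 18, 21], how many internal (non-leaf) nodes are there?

Tree built from: [19, 5, 20, 36, 6, 10, 4, 18, 21]
Tree (level-order array): [19, 5, 20, 4, 6, None, 36, None, None, None, 10, 21, None, None, 18]
Rule: An internal node has at least one child.
Per-node child counts:
  node 19: 2 child(ren)
  node 5: 2 child(ren)
  node 4: 0 child(ren)
  node 6: 1 child(ren)
  node 10: 1 child(ren)
  node 18: 0 child(ren)
  node 20: 1 child(ren)
  node 36: 1 child(ren)
  node 21: 0 child(ren)
Matching nodes: [19, 5, 6, 10, 20, 36]
Count of internal (non-leaf) nodes: 6


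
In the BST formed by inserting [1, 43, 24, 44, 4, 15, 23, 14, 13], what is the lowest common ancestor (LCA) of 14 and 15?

Tree insertion order: [1, 43, 24, 44, 4, 15, 23, 14, 13]
Tree (level-order array): [1, None, 43, 24, 44, 4, None, None, None, None, 15, 14, 23, 13]
In a BST, the LCA of p=14, q=15 is the first node v on the
root-to-leaf path with p <= v <= q (go left if both < v, right if both > v).
Walk from root:
  at 1: both 14 and 15 > 1, go right
  at 43: both 14 and 15 < 43, go left
  at 24: both 14 and 15 < 24, go left
  at 4: both 14 and 15 > 4, go right
  at 15: 14 <= 15 <= 15, this is the LCA
LCA = 15


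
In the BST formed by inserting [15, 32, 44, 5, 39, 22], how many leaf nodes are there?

Tree built from: [15, 32, 44, 5, 39, 22]
Tree (level-order array): [15, 5, 32, None, None, 22, 44, None, None, 39]
Rule: A leaf has 0 children.
Per-node child counts:
  node 15: 2 child(ren)
  node 5: 0 child(ren)
  node 32: 2 child(ren)
  node 22: 0 child(ren)
  node 44: 1 child(ren)
  node 39: 0 child(ren)
Matching nodes: [5, 22, 39]
Count of leaf nodes: 3


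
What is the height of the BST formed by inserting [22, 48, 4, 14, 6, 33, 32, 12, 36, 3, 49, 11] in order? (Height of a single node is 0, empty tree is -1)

Insertion order: [22, 48, 4, 14, 6, 33, 32, 12, 36, 3, 49, 11]
Tree (level-order array): [22, 4, 48, 3, 14, 33, 49, None, None, 6, None, 32, 36, None, None, None, 12, None, None, None, None, 11]
Compute height bottom-up (empty subtree = -1):
  height(3) = 1 + max(-1, -1) = 0
  height(11) = 1 + max(-1, -1) = 0
  height(12) = 1 + max(0, -1) = 1
  height(6) = 1 + max(-1, 1) = 2
  height(14) = 1 + max(2, -1) = 3
  height(4) = 1 + max(0, 3) = 4
  height(32) = 1 + max(-1, -1) = 0
  height(36) = 1 + max(-1, -1) = 0
  height(33) = 1 + max(0, 0) = 1
  height(49) = 1 + max(-1, -1) = 0
  height(48) = 1 + max(1, 0) = 2
  height(22) = 1 + max(4, 2) = 5
Height = 5


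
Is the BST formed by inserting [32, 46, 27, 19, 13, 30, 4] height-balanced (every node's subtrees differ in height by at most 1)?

Tree (level-order array): [32, 27, 46, 19, 30, None, None, 13, None, None, None, 4]
Definition: a tree is height-balanced if, at every node, |h(left) - h(right)| <= 1 (empty subtree has height -1).
Bottom-up per-node check:
  node 4: h_left=-1, h_right=-1, diff=0 [OK], height=0
  node 13: h_left=0, h_right=-1, diff=1 [OK], height=1
  node 19: h_left=1, h_right=-1, diff=2 [FAIL (|1--1|=2 > 1)], height=2
  node 30: h_left=-1, h_right=-1, diff=0 [OK], height=0
  node 27: h_left=2, h_right=0, diff=2 [FAIL (|2-0|=2 > 1)], height=3
  node 46: h_left=-1, h_right=-1, diff=0 [OK], height=0
  node 32: h_left=3, h_right=0, diff=3 [FAIL (|3-0|=3 > 1)], height=4
Node 19 violates the condition: |1 - -1| = 2 > 1.
Result: Not balanced


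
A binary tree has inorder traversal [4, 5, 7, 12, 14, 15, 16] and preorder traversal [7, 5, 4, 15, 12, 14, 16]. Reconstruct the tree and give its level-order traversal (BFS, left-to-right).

Inorder:  [4, 5, 7, 12, 14, 15, 16]
Preorder: [7, 5, 4, 15, 12, 14, 16]
Algorithm: preorder visits root first, so consume preorder in order;
for each root, split the current inorder slice at that value into
left-subtree inorder and right-subtree inorder, then recurse.
Recursive splits:
  root=7; inorder splits into left=[4, 5], right=[12, 14, 15, 16]
  root=5; inorder splits into left=[4], right=[]
  root=4; inorder splits into left=[], right=[]
  root=15; inorder splits into left=[12, 14], right=[16]
  root=12; inorder splits into left=[], right=[14]
  root=14; inorder splits into left=[], right=[]
  root=16; inorder splits into left=[], right=[]
Reconstructed level-order: [7, 5, 15, 4, 12, 16, 14]


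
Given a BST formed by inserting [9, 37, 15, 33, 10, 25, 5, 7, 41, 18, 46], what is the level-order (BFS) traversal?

Tree insertion order: [9, 37, 15, 33, 10, 25, 5, 7, 41, 18, 46]
Tree (level-order array): [9, 5, 37, None, 7, 15, 41, None, None, 10, 33, None, 46, None, None, 25, None, None, None, 18]
BFS from the root, enqueuing left then right child of each popped node:
  queue [9] -> pop 9, enqueue [5, 37], visited so far: [9]
  queue [5, 37] -> pop 5, enqueue [7], visited so far: [9, 5]
  queue [37, 7] -> pop 37, enqueue [15, 41], visited so far: [9, 5, 37]
  queue [7, 15, 41] -> pop 7, enqueue [none], visited so far: [9, 5, 37, 7]
  queue [15, 41] -> pop 15, enqueue [10, 33], visited so far: [9, 5, 37, 7, 15]
  queue [41, 10, 33] -> pop 41, enqueue [46], visited so far: [9, 5, 37, 7, 15, 41]
  queue [10, 33, 46] -> pop 10, enqueue [none], visited so far: [9, 5, 37, 7, 15, 41, 10]
  queue [33, 46] -> pop 33, enqueue [25], visited so far: [9, 5, 37, 7, 15, 41, 10, 33]
  queue [46, 25] -> pop 46, enqueue [none], visited so far: [9, 5, 37, 7, 15, 41, 10, 33, 46]
  queue [25] -> pop 25, enqueue [18], visited so far: [9, 5, 37, 7, 15, 41, 10, 33, 46, 25]
  queue [18] -> pop 18, enqueue [none], visited so far: [9, 5, 37, 7, 15, 41, 10, 33, 46, 25, 18]
Result: [9, 5, 37, 7, 15, 41, 10, 33, 46, 25, 18]


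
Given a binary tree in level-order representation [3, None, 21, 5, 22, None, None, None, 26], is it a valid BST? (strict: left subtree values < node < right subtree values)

Level-order array: [3, None, 21, 5, 22, None, None, None, 26]
Validate using subtree bounds (lo, hi): at each node, require lo < value < hi,
then recurse left with hi=value and right with lo=value.
Preorder trace (stopping at first violation):
  at node 3 with bounds (-inf, +inf): OK
  at node 21 with bounds (3, +inf): OK
  at node 5 with bounds (3, 21): OK
  at node 22 with bounds (21, +inf): OK
  at node 26 with bounds (22, +inf): OK
No violation found at any node.
Result: Valid BST


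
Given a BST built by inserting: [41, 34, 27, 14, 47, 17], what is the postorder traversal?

Tree insertion order: [41, 34, 27, 14, 47, 17]
Tree (level-order array): [41, 34, 47, 27, None, None, None, 14, None, None, 17]
Postorder traversal: [17, 14, 27, 34, 47, 41]


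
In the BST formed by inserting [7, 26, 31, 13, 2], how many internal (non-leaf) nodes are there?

Tree built from: [7, 26, 31, 13, 2]
Tree (level-order array): [7, 2, 26, None, None, 13, 31]
Rule: An internal node has at least one child.
Per-node child counts:
  node 7: 2 child(ren)
  node 2: 0 child(ren)
  node 26: 2 child(ren)
  node 13: 0 child(ren)
  node 31: 0 child(ren)
Matching nodes: [7, 26]
Count of internal (non-leaf) nodes: 2


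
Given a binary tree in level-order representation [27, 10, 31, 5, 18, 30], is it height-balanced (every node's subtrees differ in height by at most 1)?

Tree (level-order array): [27, 10, 31, 5, 18, 30]
Definition: a tree is height-balanced if, at every node, |h(left) - h(right)| <= 1 (empty subtree has height -1).
Bottom-up per-node check:
  node 5: h_left=-1, h_right=-1, diff=0 [OK], height=0
  node 18: h_left=-1, h_right=-1, diff=0 [OK], height=0
  node 10: h_left=0, h_right=0, diff=0 [OK], height=1
  node 30: h_left=-1, h_right=-1, diff=0 [OK], height=0
  node 31: h_left=0, h_right=-1, diff=1 [OK], height=1
  node 27: h_left=1, h_right=1, diff=0 [OK], height=2
All nodes satisfy the balance condition.
Result: Balanced


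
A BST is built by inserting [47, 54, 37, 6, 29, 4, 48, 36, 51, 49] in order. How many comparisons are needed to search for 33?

Search path for 33: 47 -> 37 -> 6 -> 29 -> 36
Found: False
Comparisons: 5


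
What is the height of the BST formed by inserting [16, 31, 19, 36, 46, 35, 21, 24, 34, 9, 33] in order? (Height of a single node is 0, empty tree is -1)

Insertion order: [16, 31, 19, 36, 46, 35, 21, 24, 34, 9, 33]
Tree (level-order array): [16, 9, 31, None, None, 19, 36, None, 21, 35, 46, None, 24, 34, None, None, None, None, None, 33]
Compute height bottom-up (empty subtree = -1):
  height(9) = 1 + max(-1, -1) = 0
  height(24) = 1 + max(-1, -1) = 0
  height(21) = 1 + max(-1, 0) = 1
  height(19) = 1 + max(-1, 1) = 2
  height(33) = 1 + max(-1, -1) = 0
  height(34) = 1 + max(0, -1) = 1
  height(35) = 1 + max(1, -1) = 2
  height(46) = 1 + max(-1, -1) = 0
  height(36) = 1 + max(2, 0) = 3
  height(31) = 1 + max(2, 3) = 4
  height(16) = 1 + max(0, 4) = 5
Height = 5
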